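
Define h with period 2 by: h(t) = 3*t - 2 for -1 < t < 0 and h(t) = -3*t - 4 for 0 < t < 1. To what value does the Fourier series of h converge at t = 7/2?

-7/2

t = 7/2 differs from t = -1/2 by 2 full period(s), and the series is 2-periodic.
h is continuous at t = -1/2 with value -7/2, so the series converges to -7/2 there.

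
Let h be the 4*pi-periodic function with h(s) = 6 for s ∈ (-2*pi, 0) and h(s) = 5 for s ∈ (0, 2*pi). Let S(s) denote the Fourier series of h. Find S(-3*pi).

s = -3*pi differs from s = pi by -1 full period(s), and the series is 4*pi-periodic.
h is continuous at s = pi with value 5, so the series converges to 5 there.

5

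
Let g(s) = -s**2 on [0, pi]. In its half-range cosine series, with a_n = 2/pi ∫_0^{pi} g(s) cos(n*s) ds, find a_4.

a_4 = 2/pi ∫_0^{pi} (-s**2) cos(4*s) ds.
Integrating by parts twice (tabular method), an antiderivative of (-s**2) cos(4*s) is -s**2*sin(4*s)/4 - s*cos(4*s)/8 + sin(4*s)/32; evaluating from 0 to pi: ∫_{0}^{pi} (-s**2) cos(4*s) ds = (-pi/8) - (0) = -pi/8.
Hence a_4 = (2/pi)·(-pi/8) = -1/4.

-1/4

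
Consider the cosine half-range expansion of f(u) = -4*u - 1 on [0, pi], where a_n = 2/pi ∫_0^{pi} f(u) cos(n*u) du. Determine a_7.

16/(49*pi)

a_7 = 2/pi ∫_0^{pi} (-4*u - 1) cos(7*u) du.
Integrating by parts (boundary term plus one more integral), an antiderivative of (-4*u - 1) cos(7*u) is -4*u*sin(7*u)/7 - sin(7*u)/7 - 4*cos(7*u)/49; evaluating from 0 to pi: ∫_{0}^{pi} (-4*u - 1) cos(7*u) du = (4/49) - (-4/49) = 8/49.
Hence a_7 = (2/pi)·(8/49) = 16/(49*pi).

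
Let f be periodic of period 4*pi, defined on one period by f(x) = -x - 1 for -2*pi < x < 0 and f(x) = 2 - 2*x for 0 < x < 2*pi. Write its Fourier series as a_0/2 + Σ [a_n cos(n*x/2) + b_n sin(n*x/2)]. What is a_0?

1 - pi

a_0 = (1/(2*pi)) ∫_{-2*pi}^{2*pi} f(x) dx = (1/(2*pi)) · (2*pi*(1 - pi)) = 1 - pi.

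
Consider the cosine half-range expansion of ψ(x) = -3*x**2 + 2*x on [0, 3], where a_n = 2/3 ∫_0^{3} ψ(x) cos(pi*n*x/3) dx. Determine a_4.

a_4 = 2/3 ∫_0^{3} (-3*x**2 + 2*x) cos(4*pi*x/3) dx.
Integrating by parts twice (tabular method), an antiderivative of (-3*x**2 + 2*x) cos(4*pi*x/3) is -9*x**2*sin(4*pi*x/3)/(4*pi) + 3*x*sin(4*pi*x/3)/(2*pi) - 27*x*cos(4*pi*x/3)/(8*pi**2) + 81*sin(4*pi*x/3)/(32*pi**3) + 9*cos(4*pi*x/3)/(8*pi**2); evaluating from 0 to 3: ∫_{0}^{3} (-3*x**2 + 2*x) cos(4*pi*x/3) dx = (-9/pi**2) - (9/(8*pi**2)) = -81/(8*pi**2).
Hence a_4 = (2/3)·(-81/(8*pi**2)) = -27/(4*pi**2).

-27/(4*pi**2)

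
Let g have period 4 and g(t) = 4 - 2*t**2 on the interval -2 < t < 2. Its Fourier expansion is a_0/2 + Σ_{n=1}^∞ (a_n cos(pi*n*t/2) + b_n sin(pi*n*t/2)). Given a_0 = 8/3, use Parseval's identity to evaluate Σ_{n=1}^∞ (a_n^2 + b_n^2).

Parseval: a_0^2/2 + Σ_{n≥1} (a_n^2+b_n^2) = 1/2 ∫_{-2}^{2} g(t)^2 dt = 224/15.
Subtract a_0^2/2 = 32/9: Σ (a_n^2+b_n^2) = 512/45.

512/45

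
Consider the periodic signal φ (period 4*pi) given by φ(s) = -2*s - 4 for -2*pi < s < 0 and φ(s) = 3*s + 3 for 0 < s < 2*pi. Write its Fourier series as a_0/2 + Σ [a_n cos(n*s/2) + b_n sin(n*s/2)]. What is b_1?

2 + 14/pi

b_1 = (1/(2*pi)) ∫_{-2*pi}^{2*pi} φ(s) sin(s/2) ds.
Split the integral at the breakpoints.
Integrating by parts (boundary term plus one more integral), an antiderivative of (-2*s - 4) sin(s/2) is 4*s*cos(s/2) - 8*sin(s/2) + 8*cos(s/2); evaluating from -2*pi to 0: ∫_{-2*pi}^{0} (-2*s - 4) sin(s/2) ds = (8) - (-8 + 8*pi) = 16 - 8*pi.
Integrating by parts (boundary term plus one more integral), an antiderivative of (3*s + 3) sin(s/2) is -6*s*cos(s/2) + 12*sin(s/2) - 6*cos(s/2); evaluating from 0 to 2*pi: ∫_{0}^{2*pi} (3*s + 3) sin(s/2) ds = (6 + 12*pi) - (-6) = 12 + 12*pi.
Summing the pieces and multiplying by (1/(2*pi)) gives b_1 = 2 + 14/pi.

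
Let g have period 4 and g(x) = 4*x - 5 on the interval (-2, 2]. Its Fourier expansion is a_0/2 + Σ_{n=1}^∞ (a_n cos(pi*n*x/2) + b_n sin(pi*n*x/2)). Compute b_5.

16/(5*pi)

b_5 = 1/2 ∫_{-2}^{2} g(x) sin(5*pi*x/2) dx.
Integrating by parts (boundary term plus one more integral), an antiderivative of (4*x - 5) sin(5*pi*x/2) is -8*x*cos(5*pi*x/2)/(5*pi) + 16*sin(5*pi*x/2)/(25*pi**2) + 2*cos(5*pi*x/2)/pi; evaluating from -2 to 2: ∫_{-2}^{2} (4*x - 5) sin(5*pi*x/2) dx = (6/(5*pi)) - (-26/(5*pi)) = 32/(5*pi).
Hence b_5 = (1/2)·(32/(5*pi)) = 16/(5*pi).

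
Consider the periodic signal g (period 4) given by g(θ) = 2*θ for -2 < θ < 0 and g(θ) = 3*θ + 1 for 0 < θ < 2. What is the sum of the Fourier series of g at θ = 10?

θ = 10 differs from θ = 2 by 2 full period(s), and the series is 4-periodic.
At θ = 2 the one-sided limits are g(2^-) = 7 and g(2^+) = -4.
By Dirichlet's theorem the series converges to their average, [(7) + (-4)]/2 = 3/2.

3/2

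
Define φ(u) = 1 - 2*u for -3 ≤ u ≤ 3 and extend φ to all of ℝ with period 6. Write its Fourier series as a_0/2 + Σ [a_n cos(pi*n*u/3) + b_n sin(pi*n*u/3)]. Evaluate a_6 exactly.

0

a_6 = 1/3 ∫_{-3}^{3} φ(u) cos(2*pi*u) du.
Integrating by parts (boundary term plus one more integral), an antiderivative of (1 - 2*u) cos(2*pi*u) is -u*sin(2*pi*u)/pi + sin(2*pi*u)/(2*pi) - cos(2*pi*u)/(2*pi**2); evaluating from -3 to 3: ∫_{-3}^{3} (1 - 2*u) cos(2*pi*u) du = (-1/(2*pi**2)) - (-1/(2*pi**2)) = 0.
Hence a_6 = (1/3)·(0) = 0.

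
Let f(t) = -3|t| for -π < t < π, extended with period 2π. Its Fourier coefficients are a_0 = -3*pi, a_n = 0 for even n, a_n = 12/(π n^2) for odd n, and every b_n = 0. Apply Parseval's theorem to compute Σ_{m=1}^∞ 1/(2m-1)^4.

Parseval: a_0^2/2 + Σ a_n^2 = (1/π) ∫_{-π}^{π} f(t)^2 dt = 6*pi**2.
Subtract a_0^2/2 = 9*pi**2/2: Σ a_n^2 = 3*pi**2/2.
Only odd n contribute, with a_n^2 = 144/(π^2 n^4), so Σ_{m≥1} 1/(2m-1)^4 = π^2·(3*pi**2/2)/144 = pi**4/96.

pi**4/96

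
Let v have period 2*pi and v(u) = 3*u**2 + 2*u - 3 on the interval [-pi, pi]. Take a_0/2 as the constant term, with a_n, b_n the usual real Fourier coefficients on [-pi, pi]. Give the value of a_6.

a_6 = 1/pi ∫_{-pi}^{pi} v(u) cos(6*u) du.
Integrating by parts twice (tabular method), an antiderivative of (3*u**2 + 2*u - 3) cos(6*u) is u**2*sin(6*u)/2 + u*sin(6*u)/3 + u*cos(6*u)/6 - 19*sin(6*u)/36 + cos(6*u)/18; evaluating from -pi to pi: ∫_{-pi}^{pi} (3*u**2 + 2*u - 3) cos(6*u) du = (1/18 + pi/6) - (1/18 - pi/6) = pi/3.
Hence a_6 = (1/pi)·(pi/3) = 1/3.

1/3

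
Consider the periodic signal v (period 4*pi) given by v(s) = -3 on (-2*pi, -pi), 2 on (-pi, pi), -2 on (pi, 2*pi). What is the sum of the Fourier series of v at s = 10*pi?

s = 10*pi differs from s = 2*pi by 2 full period(s), and the series is 4*pi-periodic.
At s = 2*pi the one-sided limits are v(2*pi^-) = -2 and v(2*pi^+) = -3.
By Dirichlet's theorem the series converges to their average, [(-2) + (-3)]/2 = -5/2.

-5/2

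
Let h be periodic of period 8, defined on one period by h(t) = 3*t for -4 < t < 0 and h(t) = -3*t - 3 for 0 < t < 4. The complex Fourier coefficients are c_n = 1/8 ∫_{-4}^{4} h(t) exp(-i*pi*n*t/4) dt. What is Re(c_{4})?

Since h is real-valued, Re(c_{4}) = 1/8 ∫_{-4}^{4} h(t) cos(pi*t) dt = a_{4}/2.
Split the integral at the breakpoints.
Integrating by parts (boundary term plus one more integral), an antiderivative of (3*t) cos(pi*t) is 3*t*sin(pi*t)/pi + 3*cos(pi*t)/pi**2; evaluating from -4 to 0: ∫_{-4}^{0} (3*t) cos(pi*t) dt = (3/pi**2) - (3/pi**2) = 0.
Integrating by parts (boundary term plus one more integral), an antiderivative of (-3*t - 3) cos(pi*t) is -3*t*sin(pi*t)/pi - 3*sin(pi*t)/pi - 3*cos(pi*t)/pi**2; evaluating from 0 to 4: ∫_{0}^{4} (-3*t - 3) cos(pi*t) dt = (-3/pi**2) - (-3/pi**2) = 0.
So ∫_{-4}^{4} h(t) cos(pi*t) dt = 0.
Hence Re(c_{4}) = (1/8)·(0) = 0.

0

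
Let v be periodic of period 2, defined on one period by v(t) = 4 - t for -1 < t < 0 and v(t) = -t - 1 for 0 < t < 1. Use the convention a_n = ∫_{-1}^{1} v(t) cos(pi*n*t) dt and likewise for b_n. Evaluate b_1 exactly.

-12/pi

b_1 = ∫_{-1}^{1} v(t) sin(pi*t) dt.
Split the integral at the breakpoints.
Integrating by parts (boundary term plus one more integral), an antiderivative of (4 - t) sin(pi*t) is t*cos(pi*t)/pi - sin(pi*t)/pi**2 - 4*cos(pi*t)/pi; evaluating from -1 to 0: ∫_{-1}^{0} (4 - t) sin(pi*t) dt = (-4/pi) - (5/pi) = -9/pi.
Integrating by parts (boundary term plus one more integral), an antiderivative of (-t - 1) sin(pi*t) is t*cos(pi*t)/pi - sin(pi*t)/pi**2 + cos(pi*t)/pi; evaluating from 0 to 1: ∫_{0}^{1} (-t - 1) sin(pi*t) dt = (-2/pi) - (1/pi) = -3/pi.
Summing the pieces gives b_1 = -12/pi.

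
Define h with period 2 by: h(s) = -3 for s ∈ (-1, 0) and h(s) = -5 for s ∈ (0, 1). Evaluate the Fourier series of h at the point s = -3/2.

-5

s = -3/2 differs from s = 1/2 by -1 full period(s), and the series is 2-periodic.
h is continuous at s = 1/2 with value -5, so the series converges to -5 there.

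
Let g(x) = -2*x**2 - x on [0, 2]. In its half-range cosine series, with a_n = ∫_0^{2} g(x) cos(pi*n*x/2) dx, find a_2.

a_2 = ∫_0^{2} (-2*x**2 - x) cos(pi*x) dx.
Integrating by parts twice (tabular method), an antiderivative of (-2*x**2 - x) cos(pi*x) is -2*x**2*sin(pi*x)/pi - x*sin(pi*x)/pi - 4*x*cos(pi*x)/pi**2 + 4*sin(pi*x)/pi**3 - cos(pi*x)/pi**2; evaluating from 0 to 2: ∫_{0}^{2} (-2*x**2 - x) cos(pi*x) dx = (-9/pi**2) - (-1/pi**2) = -8/pi**2.
Hence a_2 = -8/pi**2.

-8/pi**2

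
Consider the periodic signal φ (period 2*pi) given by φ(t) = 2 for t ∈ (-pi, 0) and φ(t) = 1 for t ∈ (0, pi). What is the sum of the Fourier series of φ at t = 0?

3/2

At t = 0 the one-sided limits are φ(0^-) = 2 and φ(0^+) = 1.
By Dirichlet's theorem the series converges to their average, [(2) + (1)]/2 = 3/2.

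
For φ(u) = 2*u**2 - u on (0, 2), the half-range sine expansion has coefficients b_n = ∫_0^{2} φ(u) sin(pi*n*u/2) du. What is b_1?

-64/pi**3 + 12/pi

b_1 = ∫_0^{2} (2*u**2 - u) sin(pi*u/2) du.
Integrating by parts twice (tabular method), an antiderivative of (2*u**2 - u) sin(pi*u/2) is -4*u**2*cos(pi*u/2)/pi + 16*u*sin(pi*u/2)/pi**2 + 2*u*cos(pi*u/2)/pi - 4*sin(pi*u/2)/pi**2 + 32*cos(pi*u/2)/pi**3; evaluating from 0 to 2: ∫_{0}^{2} (2*u**2 - u) sin(pi*u/2) du = (-32/pi**3 + 12/pi) - (32/pi**3) = -64/pi**3 + 12/pi.
Hence b_1 = -64/pi**3 + 12/pi.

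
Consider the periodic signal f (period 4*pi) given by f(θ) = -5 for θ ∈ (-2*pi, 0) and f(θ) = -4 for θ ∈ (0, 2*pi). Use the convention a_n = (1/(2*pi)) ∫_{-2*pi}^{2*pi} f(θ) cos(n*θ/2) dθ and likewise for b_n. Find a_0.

a_0 = (1/(2*pi)) ∫_{-2*pi}^{2*pi} f(θ) dθ = (1/(2*pi)) · (-18*pi) = -9.

-9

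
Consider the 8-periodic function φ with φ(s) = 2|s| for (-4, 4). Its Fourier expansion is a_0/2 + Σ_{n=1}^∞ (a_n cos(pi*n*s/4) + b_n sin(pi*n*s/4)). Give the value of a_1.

a_1 = 1/4 ∫_{-4}^{4} φ(s) cos(pi*s/4) ds.
φ is even and cos(pi*s/4) is even, so the integrand is even and a_1 = 1/2 ∫_0^{4} φ(s) cos(pi*s/4) ds.
Integrating by parts (boundary term plus one more integral), an antiderivative of (2*s) cos(pi*s/4) is 8*s*sin(pi*s/4)/pi + 32*cos(pi*s/4)/pi**2; evaluating from 0 to 4: ∫_{0}^{4} (2*s) cos(pi*s/4) ds = (-32/pi**2) - (32/pi**2) = -64/pi**2.
Hence a_1 = (1/2)·(-64/pi**2) = -32/pi**2.

-32/pi**2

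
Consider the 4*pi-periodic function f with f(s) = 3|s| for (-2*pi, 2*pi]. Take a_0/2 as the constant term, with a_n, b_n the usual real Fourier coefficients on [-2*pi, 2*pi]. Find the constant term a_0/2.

a_0 = (1/(2*pi)) ∫_{-2*pi}^{2*pi} f(s) ds = (1/(2*pi)) · (12*pi**2) = 6*pi.
So the constant term a_0/2 = 3*pi.

3*pi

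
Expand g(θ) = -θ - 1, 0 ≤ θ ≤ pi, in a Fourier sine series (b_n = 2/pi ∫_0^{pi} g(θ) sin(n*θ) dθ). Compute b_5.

2*(-pi - 2)/(5*pi)

b_5 = 2/pi ∫_0^{pi} (-θ - 1) sin(5*θ) dθ.
Integrating by parts (boundary term plus one more integral), an antiderivative of (-θ - 1) sin(5*θ) is θ*cos(5*θ)/5 - sin(5*θ)/25 + cos(5*θ)/5; evaluating from 0 to pi: ∫_{0}^{pi} (-θ - 1) sin(5*θ) dθ = (-pi/5 - 1/5) - (1/5) = -pi/5 - 2/5.
Hence b_5 = (2/pi)·(-pi/5 - 2/5) = 2*(-pi - 2)/(5*pi).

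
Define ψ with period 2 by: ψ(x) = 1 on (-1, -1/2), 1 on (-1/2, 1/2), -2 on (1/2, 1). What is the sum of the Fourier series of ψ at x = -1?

-1/2

At x = -1 the one-sided limits are ψ(-1^-) = -2 and ψ(-1^+) = 1.
By Dirichlet's theorem the series converges to their average, [(-2) + (1)]/2 = -1/2.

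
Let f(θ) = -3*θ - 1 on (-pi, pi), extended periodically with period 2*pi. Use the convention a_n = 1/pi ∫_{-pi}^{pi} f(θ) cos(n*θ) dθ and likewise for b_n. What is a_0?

-2

a_0 = 1/pi ∫_{-pi}^{pi} f(θ) dθ = 1/pi · (-2*pi) = -2.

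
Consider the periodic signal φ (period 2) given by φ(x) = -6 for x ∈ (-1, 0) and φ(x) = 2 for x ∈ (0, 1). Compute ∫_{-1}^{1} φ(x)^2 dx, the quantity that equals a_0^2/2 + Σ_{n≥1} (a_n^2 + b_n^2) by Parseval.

40

∫_{-1}^{1} φ(x)^2 dx = 40.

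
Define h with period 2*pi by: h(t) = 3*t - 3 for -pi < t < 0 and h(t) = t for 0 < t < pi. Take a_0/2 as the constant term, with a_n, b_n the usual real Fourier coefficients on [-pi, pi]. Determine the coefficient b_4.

b_4 = 1/pi ∫_{-pi}^{pi} h(t) sin(4*t) dt.
Split the integral at the breakpoints.
Integrating by parts (boundary term plus one more integral), an antiderivative of (3*t - 3) sin(4*t) is -3*t*cos(4*t)/4 + 3*sin(4*t)/16 + 3*cos(4*t)/4; evaluating from -pi to 0: ∫_{-pi}^{0} (3*t - 3) sin(4*t) dt = (3/4) - (3/4 + 3*pi/4) = -3*pi/4.
Integrating by parts (boundary term plus one more integral), an antiderivative of (t) sin(4*t) is -t*cos(4*t)/4 + sin(4*t)/16; evaluating from 0 to pi: ∫_{0}^{pi} (t) sin(4*t) dt = (-pi/4) - (0) = -pi/4.
Summing the pieces and multiplying by (1/pi) gives b_4 = -1.

-1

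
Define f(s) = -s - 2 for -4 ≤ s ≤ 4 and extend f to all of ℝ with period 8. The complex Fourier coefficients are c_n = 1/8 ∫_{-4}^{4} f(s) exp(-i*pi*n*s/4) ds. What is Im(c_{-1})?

-4/pi

Since f is real-valued, Im(c_{-1}) = -1/8 ∫_{-4}^{4} f(s) sin(-pi*s/4) ds = b_{1}/2.
Integrating by parts (boundary term plus one more integral), an antiderivative of (-s - 2) sin(-pi*s/4) is -4*s*cos(pi*s/4)/pi + 16*sin(pi*s/4)/pi**2 - 8*cos(pi*s/4)/pi; evaluating from -4 to 4: ∫_{-4}^{4} (-s - 2) sin(-pi*s/4) ds = (24/pi) - (-8/pi) = 32/pi.
Hence Im(c_{-1}) = (-1/8)·(32/pi) = -4/pi.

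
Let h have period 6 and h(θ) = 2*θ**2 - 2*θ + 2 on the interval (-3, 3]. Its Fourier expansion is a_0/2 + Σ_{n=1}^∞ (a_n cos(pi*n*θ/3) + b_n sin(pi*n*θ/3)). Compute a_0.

a_0 = 1/3 ∫_{-3}^{3} h(θ) dθ = 1/3 · (48) = 16.

16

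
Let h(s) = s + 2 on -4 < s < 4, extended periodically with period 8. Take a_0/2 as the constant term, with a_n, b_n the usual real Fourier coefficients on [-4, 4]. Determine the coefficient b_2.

b_2 = 1/4 ∫_{-4}^{4} h(s) sin(pi*s/2) ds.
Integrating by parts (boundary term plus one more integral), an antiderivative of (s + 2) sin(pi*s/2) is -2*s*cos(pi*s/2)/pi + 4*sin(pi*s/2)/pi**2 - 4*cos(pi*s/2)/pi; evaluating from -4 to 4: ∫_{-4}^{4} (s + 2) sin(pi*s/2) ds = (-12/pi) - (4/pi) = -16/pi.
Hence b_2 = (1/4)·(-16/pi) = -4/pi.

-4/pi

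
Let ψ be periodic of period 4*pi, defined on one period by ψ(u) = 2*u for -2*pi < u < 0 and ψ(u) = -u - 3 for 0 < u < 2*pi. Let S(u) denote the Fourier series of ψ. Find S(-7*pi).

-pi - 3

u = -7*pi differs from u = pi by -2 full period(s), and the series is 4*pi-periodic.
ψ is continuous at u = pi with value -pi - 3, so the series converges to -pi - 3 there.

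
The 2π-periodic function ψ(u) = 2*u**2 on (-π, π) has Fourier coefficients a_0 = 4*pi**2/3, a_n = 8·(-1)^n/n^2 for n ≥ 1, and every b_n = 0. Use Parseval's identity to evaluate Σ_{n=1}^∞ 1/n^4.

Parseval: a_0^2/2 + Σ a_n^2 = (1/π) ∫_{-π}^{π} ψ(u)^2 du = 8*pi**4/5.
Subtract a_0^2/2 = 8*pi**4/9: Σ a_n^2 = 32*pi**4/45.
Since a_n^2 = 64/n^4, Σ 1/n^4 = pi**4/90.

pi**4/90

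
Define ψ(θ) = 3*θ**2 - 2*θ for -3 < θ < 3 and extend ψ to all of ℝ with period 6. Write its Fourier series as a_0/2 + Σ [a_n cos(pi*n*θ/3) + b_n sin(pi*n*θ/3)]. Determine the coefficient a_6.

3/pi**2

a_6 = 1/3 ∫_{-3}^{3} ψ(θ) cos(2*pi*θ) dθ.
Integrating by parts twice (tabular method), an antiderivative of (3*θ**2 - 2*θ) cos(2*pi*θ) is 3*θ**2*sin(2*pi*θ)/(2*pi) - θ*sin(2*pi*θ)/pi + 3*θ*cos(2*pi*θ)/(2*pi**2) - 3*sin(2*pi*θ)/(4*pi**3) - cos(2*pi*θ)/(2*pi**2); evaluating from -3 to 3: ∫_{-3}^{3} (3*θ**2 - 2*θ) cos(2*pi*θ) dθ = (4/pi**2) - (-5/pi**2) = 9/pi**2.
Hence a_6 = (1/3)·(9/pi**2) = 3/pi**2.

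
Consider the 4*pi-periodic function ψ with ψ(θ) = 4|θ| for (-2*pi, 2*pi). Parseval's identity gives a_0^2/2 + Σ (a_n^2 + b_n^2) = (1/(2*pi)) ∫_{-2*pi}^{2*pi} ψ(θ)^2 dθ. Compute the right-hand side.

128*pi**2/3

(1/(2*pi)) ∫_{-2*pi}^{2*pi} ψ(θ)^2 dθ = (1/(2*pi)) · (256*pi**3/3) = 128*pi**2/3.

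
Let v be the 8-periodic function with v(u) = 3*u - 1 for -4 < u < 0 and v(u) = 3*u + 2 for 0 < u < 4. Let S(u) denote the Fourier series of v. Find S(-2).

-7

v is continuous at u = -2 with value -7, so the series converges to -7 there.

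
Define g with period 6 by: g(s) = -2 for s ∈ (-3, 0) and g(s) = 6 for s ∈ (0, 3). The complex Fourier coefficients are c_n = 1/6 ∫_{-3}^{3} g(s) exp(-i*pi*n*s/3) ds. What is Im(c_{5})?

-8/(5*pi)

Since g is real-valued, Im(c_{5}) = -1/6 ∫_{-3}^{3} g(s) sin(5*pi*s/3) ds = -b_{5}/2.
Split the integral at the breakpoints.
Directly, an antiderivative of (-2) sin(5*pi*s/3) is 6*cos(5*pi*s/3)/(5*pi); evaluating from -3 to 0: ∫_{-3}^{0} (-2) sin(5*pi*s/3) ds = (6/(5*pi)) - (-6/(5*pi)) = 12/(5*pi).
Directly, an antiderivative of (6) sin(5*pi*s/3) is -18*cos(5*pi*s/3)/(5*pi); evaluating from 0 to 3: ∫_{0}^{3} (6) sin(5*pi*s/3) ds = (18/(5*pi)) - (-18/(5*pi)) = 36/(5*pi).
So ∫_{-3}^{3} g(s) sin(5*pi*s/3) ds = 48/(5*pi).
Hence Im(c_{5}) = (-1/6)·(48/(5*pi)) = -8/(5*pi).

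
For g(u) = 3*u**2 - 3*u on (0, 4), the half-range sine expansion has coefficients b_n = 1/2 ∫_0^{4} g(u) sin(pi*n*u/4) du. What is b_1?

b_1 = 1/2 ∫_0^{4} (3*u**2 - 3*u) sin(pi*u/4) du.
Integrating by parts twice (tabular method), an antiderivative of (3*u**2 - 3*u) sin(pi*u/4) is -12*u**2*cos(pi*u/4)/pi + 96*u*sin(pi*u/4)/pi**2 + 12*u*cos(pi*u/4)/pi - 48*sin(pi*u/4)/pi**2 + 384*cos(pi*u/4)/pi**3; evaluating from 0 to 4: ∫_{0}^{4} (3*u**2 - 3*u) sin(pi*u/4) du = (-384/pi**3 + 144/pi) - (384/pi**3) = -768/pi**3 + 144/pi.
Hence b_1 = (1/2)·(-768/pi**3 + 144/pi) = -384/pi**3 + 72/pi.

-384/pi**3 + 72/pi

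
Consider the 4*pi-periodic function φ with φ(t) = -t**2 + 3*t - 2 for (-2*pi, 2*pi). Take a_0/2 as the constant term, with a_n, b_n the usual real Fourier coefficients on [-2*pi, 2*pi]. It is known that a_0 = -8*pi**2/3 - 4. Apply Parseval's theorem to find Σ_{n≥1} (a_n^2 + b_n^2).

pi**2*(24 + 128*pi**2/45)

Parseval: a_0^2/2 + Σ_{n≥1} (a_n^2+b_n^2) = (1/(2*pi)) ∫_{-2*pi}^{2*pi} φ(t)^2 dt = 8 + 104*pi**2/3 + 32*pi**4/5.
Subtract a_0^2/2 = 8*(3 + 2*pi**2)**2/9: Σ (a_n^2+b_n^2) = pi**2*(24 + 128*pi**2/45).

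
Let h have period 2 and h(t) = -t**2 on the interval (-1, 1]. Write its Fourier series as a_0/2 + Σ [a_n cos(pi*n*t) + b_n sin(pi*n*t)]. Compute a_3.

4/(9*pi**2)

a_3 = ∫_{-1}^{1} h(t) cos(3*pi*t) dt.
h is even and cos(3*pi*t) is even, so the integrand is even and a_3 = 2 ∫_0^{1} h(t) cos(3*pi*t) dt.
Integrating by parts twice (tabular method), an antiderivative of (-t**2) cos(3*pi*t) is -t**2*sin(3*pi*t)/(3*pi) - 2*t*cos(3*pi*t)/(9*pi**2) + 2*sin(3*pi*t)/(27*pi**3); evaluating from 0 to 1: ∫_{0}^{1} (-t**2) cos(3*pi*t) dt = (2/(9*pi**2)) - (0) = 2/(9*pi**2).
Hence a_3 = 2·(2/(9*pi**2)) = 4/(9*pi**2).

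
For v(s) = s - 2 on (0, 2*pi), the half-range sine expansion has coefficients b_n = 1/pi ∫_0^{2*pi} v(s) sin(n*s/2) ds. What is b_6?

b_6 = 1/pi ∫_0^{2*pi} (s - 2) sin(3*s) ds.
Integrating by parts (boundary term plus one more integral), an antiderivative of (s - 2) sin(3*s) is -s*cos(3*s)/3 + sin(3*s)/9 + 2*cos(3*s)/3; evaluating from 0 to 2*pi: ∫_{0}^{2*pi} (s - 2) sin(3*s) ds = (2/3 - 2*pi/3) - (2/3) = -2*pi/3.
Hence b_6 = (1/pi)·(-2*pi/3) = -2/3.

-2/3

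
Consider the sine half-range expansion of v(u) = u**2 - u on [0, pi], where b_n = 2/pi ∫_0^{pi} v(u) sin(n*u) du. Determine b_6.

b_6 = 2/pi ∫_0^{pi} (u**2 - u) sin(6*u) du.
Integrating by parts twice (tabular method), an antiderivative of (u**2 - u) sin(6*u) is -u**2*cos(6*u)/6 + u*sin(6*u)/18 + u*cos(6*u)/6 - sin(6*u)/36 + cos(6*u)/108; evaluating from 0 to pi: ∫_{0}^{pi} (u**2 - u) sin(6*u) du = (-pi**2/6 + 1/108 + pi/6) - (1/108) = pi*(1 - pi)/6.
Hence b_6 = (2/pi)·(pi*(1 - pi)/6) = 1/3 - pi/3.

1/3 - pi/3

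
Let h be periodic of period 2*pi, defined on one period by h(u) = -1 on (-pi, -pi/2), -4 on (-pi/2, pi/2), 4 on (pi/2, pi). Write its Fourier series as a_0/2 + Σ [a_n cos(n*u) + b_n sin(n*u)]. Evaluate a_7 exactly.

a_7 = 1/pi ∫_{-pi}^{pi} h(u) cos(7*u) du.
Split the integral at the breakpoints.
Directly, an antiderivative of (-1) cos(7*u) is -sin(7*u)/7; evaluating from -pi to -pi/2: ∫_{-pi}^{-pi/2} (-1) cos(7*u) du = (-1/7) - (0) = -1/7.
Directly, an antiderivative of (-4) cos(7*u) is -4*sin(7*u)/7; evaluating from -pi/2 to pi/2: ∫_{-pi/2}^{pi/2} (-4) cos(7*u) du = (4/7) - (-4/7) = 8/7.
Directly, an antiderivative of (4) cos(7*u) is 4*sin(7*u)/7; evaluating from pi/2 to pi: ∫_{pi/2}^{pi} (4) cos(7*u) du = (0) - (-4/7) = 4/7.
Summing the pieces and multiplying by (1/pi) gives a_7 = 11/(7*pi).

11/(7*pi)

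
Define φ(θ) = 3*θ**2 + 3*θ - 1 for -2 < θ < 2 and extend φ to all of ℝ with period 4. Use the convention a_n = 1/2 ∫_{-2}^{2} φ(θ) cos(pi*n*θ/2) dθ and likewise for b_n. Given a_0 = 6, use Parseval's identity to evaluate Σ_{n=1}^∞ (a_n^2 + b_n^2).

Parseval: a_0^2/2 + Σ_{n≥1} (a_n^2+b_n^2) = 1/2 ∫_{-2}^{2} φ(θ)^2 dθ = 338/5.
Subtract a_0^2/2 = 18: Σ (a_n^2+b_n^2) = 248/5.

248/5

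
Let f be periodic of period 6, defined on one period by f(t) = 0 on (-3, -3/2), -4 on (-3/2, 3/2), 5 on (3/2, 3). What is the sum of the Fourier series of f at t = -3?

t = -3 differs from t = 3 by -1 full period(s), and the series is 6-periodic.
At t = 3 the one-sided limits are f(3^-) = 5 and f(3^+) = 0.
By Dirichlet's theorem the series converges to their average, [(5) + (0)]/2 = 5/2.

5/2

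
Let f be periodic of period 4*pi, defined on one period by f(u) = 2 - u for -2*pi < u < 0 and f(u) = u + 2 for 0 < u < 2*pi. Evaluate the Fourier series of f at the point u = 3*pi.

u = 3*pi differs from u = -pi by 1 full period(s), and the series is 4*pi-periodic.
f is continuous at u = -pi with value 2 + pi, so the series converges to 2 + pi there.

2 + pi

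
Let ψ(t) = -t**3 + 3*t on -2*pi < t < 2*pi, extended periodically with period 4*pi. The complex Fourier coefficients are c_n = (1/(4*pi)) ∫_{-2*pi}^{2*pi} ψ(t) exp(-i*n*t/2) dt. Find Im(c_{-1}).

54 - 8*pi**2

Since ψ is real-valued, Im(c_{-1}) = -(1/(4*pi)) ∫_{-2*pi}^{2*pi} ψ(t) sin(-t/2) dt = b_{1}/2.
ψ is odd and sin(-t/2) is odd, so the integrand is even: ∫_{-2*pi}^{2*pi} ψ(t) sin(-t/2) dt = 2∫_0^{2*pi} ψ(t) sin(-t/2) dt.
Integrating by parts three times (tabular method), an antiderivative of (-t**3 + 3*t) sin(-t/2) is -2*t**3*cos(t/2) + 12*t**2*sin(t/2) + 54*t*cos(t/2) - 108*sin(t/2); evaluating from 0 to 2*pi: ∫_{0}^{2*pi} (-t**3 + 3*t) sin(-t/2) dt = (-108*pi + 16*pi**3) - (0) = -108*pi + 16*pi**3.
So ∫_{-2*pi}^{2*pi} ψ(t) sin(-t/2) dt = -216*pi + 32*pi**3.
Hence Im(c_{-1}) = (-1/(4*pi))·(-216*pi + 32*pi**3) = 54 - 8*pi**2.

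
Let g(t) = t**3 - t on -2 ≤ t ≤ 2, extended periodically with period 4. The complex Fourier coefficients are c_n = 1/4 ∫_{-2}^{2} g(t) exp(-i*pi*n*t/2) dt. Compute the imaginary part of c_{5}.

6*(8 - 25*pi**2)/(125*pi**3)

Since g is real-valued, Im(c_{5}) = -1/4 ∫_{-2}^{2} g(t) sin(5*pi*t/2) dt = -b_{5}/2.
g is odd and sin(5*pi*t/2) is odd, so the integrand is even: ∫_{-2}^{2} g(t) sin(5*pi*t/2) dt = 2∫_0^{2} g(t) sin(5*pi*t/2) dt.
Integrating by parts three times (tabular method), an antiderivative of (t**3 - t) sin(5*pi*t/2) is -2*t**3*cos(5*pi*t/2)/(5*pi) + 12*t**2*sin(5*pi*t/2)/(25*pi**2) + 48*t*cos(5*pi*t/2)/(125*pi**3) + 2*t*cos(5*pi*t/2)/(5*pi) - 4*sin(5*pi*t/2)/(25*pi**2) - 96*sin(5*pi*t/2)/(625*pi**4); evaluating from 0 to 2: ∫_{0}^{2} (t**3 - t) sin(5*pi*t/2) dt = (12*(-8 + 25*pi**2)/(125*pi**3)) - (0) = 12*(-8 + 25*pi**2)/(125*pi**3).
So ∫_{-2}^{2} g(t) sin(5*pi*t/2) dt = 24*(-8 + 25*pi**2)/(125*pi**3).
Hence Im(c_{5}) = (-1/4)·(24*(-8 + 25*pi**2)/(125*pi**3)) = 6*(8 - 25*pi**2)/(125*pi**3).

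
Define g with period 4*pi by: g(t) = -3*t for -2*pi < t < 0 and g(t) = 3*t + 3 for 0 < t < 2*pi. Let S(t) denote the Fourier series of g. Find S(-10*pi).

3/2 + 6*pi

t = -10*pi differs from t = -2*pi by -2 full period(s), and the series is 4*pi-periodic.
At t = -2*pi the one-sided limits are g(-2*pi^-) = 3 + 6*pi and g(-2*pi^+) = 6*pi.
By Dirichlet's theorem the series converges to their average, [(3 + 6*pi) + (6*pi)]/2 = 3/2 + 6*pi.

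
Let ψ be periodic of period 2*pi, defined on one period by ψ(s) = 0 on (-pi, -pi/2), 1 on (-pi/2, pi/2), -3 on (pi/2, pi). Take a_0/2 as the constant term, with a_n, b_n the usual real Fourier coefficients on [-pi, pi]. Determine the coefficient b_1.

b_1 = 1/pi ∫_{-pi}^{pi} ψ(s) sin(s) ds.
Split the integral at the breakpoints.
∫_{-pi}^{-pi/2} (0) sin(s) ds = 0.
Directly, an antiderivative of (1) sin(s) is -cos(s); evaluating from -pi/2 to pi/2: ∫_{-pi/2}^{pi/2} (1) sin(s) ds = (0) - (0) = 0.
Directly, an antiderivative of (-3) sin(s) is 3*cos(s); evaluating from pi/2 to pi: ∫_{pi/2}^{pi} (-3) sin(s) ds = (-3) - (0) = -3.
Summing the pieces and multiplying by (1/pi) gives b_1 = -3/pi.

-3/pi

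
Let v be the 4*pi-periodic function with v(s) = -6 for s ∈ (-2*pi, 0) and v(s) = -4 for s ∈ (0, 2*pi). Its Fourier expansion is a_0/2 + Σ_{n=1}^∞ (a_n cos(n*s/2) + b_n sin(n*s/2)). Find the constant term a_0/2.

-5

a_0 = (1/(2*pi)) ∫_{-2*pi}^{2*pi} v(s) ds = (1/(2*pi)) · (-20*pi) = -10.
So the constant term a_0/2 = -5.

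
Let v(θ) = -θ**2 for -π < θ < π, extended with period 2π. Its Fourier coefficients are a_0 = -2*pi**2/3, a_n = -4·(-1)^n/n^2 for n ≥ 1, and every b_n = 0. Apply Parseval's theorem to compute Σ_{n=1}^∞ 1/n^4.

pi**4/90

Parseval: a_0^2/2 + Σ a_n^2 = (1/π) ∫_{-π}^{π} v(θ)^2 dθ = 2*pi**4/5.
Subtract a_0^2/2 = 2*pi**4/9: Σ a_n^2 = 8*pi**4/45.
Since a_n^2 = 16/n^4, Σ 1/n^4 = pi**4/90.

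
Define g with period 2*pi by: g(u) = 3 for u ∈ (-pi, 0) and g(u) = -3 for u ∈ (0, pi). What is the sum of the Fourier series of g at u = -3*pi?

0

u = -3*pi differs from u = pi by -2 full period(s), and the series is 2*pi-periodic.
At u = pi the one-sided limits are g(pi^-) = -3 and g(pi^+) = 3.
By Dirichlet's theorem the series converges to their average, [(-3) + (3)]/2 = 0.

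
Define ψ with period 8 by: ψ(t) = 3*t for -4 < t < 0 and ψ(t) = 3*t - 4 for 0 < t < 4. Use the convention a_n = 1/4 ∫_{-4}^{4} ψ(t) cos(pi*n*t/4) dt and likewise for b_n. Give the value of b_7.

b_7 = 1/4 ∫_{-4}^{4} ψ(t) sin(7*pi*t/4) dt.
Split the integral at the breakpoints.
Integrating by parts (boundary term plus one more integral), an antiderivative of (3*t) sin(7*pi*t/4) is -12*t*cos(7*pi*t/4)/(7*pi) + 48*sin(7*pi*t/4)/(49*pi**2); evaluating from -4 to 0: ∫_{-4}^{0} (3*t) sin(7*pi*t/4) dt = (0) - (-48/(7*pi)) = 48/(7*pi).
Integrating by parts (boundary term plus one more integral), an antiderivative of (3*t - 4) sin(7*pi*t/4) is -12*t*cos(7*pi*t/4)/(7*pi) + 48*sin(7*pi*t/4)/(49*pi**2) + 16*cos(7*pi*t/4)/(7*pi); evaluating from 0 to 4: ∫_{0}^{4} (3*t - 4) sin(7*pi*t/4) dt = (32/(7*pi)) - (16/(7*pi)) = 16/(7*pi).
Summing the pieces and multiplying by (1/4) gives b_7 = 16/(7*pi).

16/(7*pi)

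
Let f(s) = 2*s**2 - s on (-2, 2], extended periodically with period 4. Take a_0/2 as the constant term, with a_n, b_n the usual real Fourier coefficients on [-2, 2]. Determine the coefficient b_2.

2/pi

b_2 = 1/2 ∫_{-2}^{2} f(s) sin(pi*s) ds.
Integrating by parts twice (tabular method), an antiderivative of (2*s**2 - s) sin(pi*s) is -2*s**2*cos(pi*s)/pi + 4*s*sin(pi*s)/pi**2 + s*cos(pi*s)/pi - sin(pi*s)/pi**2 + 4*cos(pi*s)/pi**3; evaluating from -2 to 2: ∫_{-2}^{2} (2*s**2 - s) sin(pi*s) ds = (-6/pi + 4/pi**3) - (-10/pi + 4/pi**3) = 4/pi.
Hence b_2 = (1/2)·(4/pi) = 2/pi.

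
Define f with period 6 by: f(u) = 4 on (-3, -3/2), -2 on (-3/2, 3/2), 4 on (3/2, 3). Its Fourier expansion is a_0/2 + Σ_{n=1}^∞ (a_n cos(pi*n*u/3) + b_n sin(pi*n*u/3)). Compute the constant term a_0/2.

1

a_0 = 1/3 ∫_{-3}^{3} f(u) du = 1/3 · (6) = 2.
So the constant term a_0/2 = 1.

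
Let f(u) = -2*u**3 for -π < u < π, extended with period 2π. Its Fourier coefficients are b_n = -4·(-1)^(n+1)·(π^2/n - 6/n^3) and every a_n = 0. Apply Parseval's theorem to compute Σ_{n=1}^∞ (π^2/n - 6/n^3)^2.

Parseval: Σ b_n^2 = (1/π) ∫_{-π}^{π} f(u)^2 du = 8*pi**6/7.
b_n^2 = 16·(π^2/n - 6/n^3)^2, so the sum equals (8*pi**6/7)/16 = pi**6/14.

pi**6/14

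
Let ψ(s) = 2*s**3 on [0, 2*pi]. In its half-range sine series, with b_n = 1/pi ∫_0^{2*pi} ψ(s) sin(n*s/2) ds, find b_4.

b_4 = 1/pi ∫_0^{2*pi} (2*s**3) sin(2*s) ds.
Integrating by parts three times (tabular method), an antiderivative of (2*s**3) sin(2*s) is -s**3*cos(2*s) + 3*s**2*sin(2*s)/2 + 3*s*cos(2*s)/2 - 3*sin(2*s)/4; evaluating from 0 to 2*pi: ∫_{0}^{2*pi} (2*s**3) sin(2*s) ds = (pi*(3 - 8*pi**2)) - (0) = pi*(3 - 8*pi**2).
Hence b_4 = (1/pi)·(pi*(3 - 8*pi**2)) = 3 - 8*pi**2.

3 - 8*pi**2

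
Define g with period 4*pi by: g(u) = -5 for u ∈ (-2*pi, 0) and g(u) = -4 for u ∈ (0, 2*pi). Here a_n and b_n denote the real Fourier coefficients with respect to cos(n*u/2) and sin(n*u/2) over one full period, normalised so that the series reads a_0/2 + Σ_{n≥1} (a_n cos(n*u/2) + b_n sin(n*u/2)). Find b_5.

b_5 = (1/(2*pi)) ∫_{-2*pi}^{2*pi} g(u) sin(5*u/2) du.
Split the integral at the breakpoints.
Directly, an antiderivative of (-5) sin(5*u/2) is 2*cos(5*u/2); evaluating from -2*pi to 0: ∫_{-2*pi}^{0} (-5) sin(5*u/2) du = (2) - (-2) = 4.
Directly, an antiderivative of (-4) sin(5*u/2) is 8*cos(5*u/2)/5; evaluating from 0 to 2*pi: ∫_{0}^{2*pi} (-4) sin(5*u/2) du = (-8/5) - (8/5) = -16/5.
Summing the pieces and multiplying by (1/(2*pi)) gives b_5 = 2/(5*pi).

2/(5*pi)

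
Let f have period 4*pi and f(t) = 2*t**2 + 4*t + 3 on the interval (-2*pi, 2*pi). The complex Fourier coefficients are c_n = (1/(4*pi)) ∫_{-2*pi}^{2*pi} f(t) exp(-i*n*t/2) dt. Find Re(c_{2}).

Since f is real-valued, Re(c_{2}) = (1/(4*pi)) ∫_{-2*pi}^{2*pi} f(t) cos(t) dt = a_{2}/2.
Integrating by parts twice (tabular method), an antiderivative of (2*t**2 + 4*t + 3) cos(t) is 2*t**2*sin(t) + 4*t*sin(t) + 4*t*cos(t) - sin(t) + 4*cos(t); evaluating from -2*pi to 2*pi: ∫_{-2*pi}^{2*pi} (2*t**2 + 4*t + 3) cos(t) dt = (4 + 8*pi) - (4 - 8*pi) = 16*pi.
Hence Re(c_{2}) = (1/(4*pi))·(16*pi) = 4.

4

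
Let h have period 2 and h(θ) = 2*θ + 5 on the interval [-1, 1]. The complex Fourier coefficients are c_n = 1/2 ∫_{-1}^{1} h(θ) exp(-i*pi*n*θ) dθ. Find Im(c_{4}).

1/(2*pi)

Since h is real-valued, Im(c_{4}) = -1/2 ∫_{-1}^{1} h(θ) sin(4*pi*θ) dθ = -b_{4}/2.
Integrating by parts (boundary term plus one more integral), an antiderivative of (2*θ + 5) sin(4*pi*θ) is -θ*cos(4*pi*θ)/(2*pi) + sin(4*pi*θ)/(8*pi**2) - 5*cos(4*pi*θ)/(4*pi); evaluating from -1 to 1: ∫_{-1}^{1} (2*θ + 5) sin(4*pi*θ) dθ = (-7/(4*pi)) - (-3/(4*pi)) = -1/pi.
Hence Im(c_{4}) = (-1/2)·(-1/pi) = 1/(2*pi).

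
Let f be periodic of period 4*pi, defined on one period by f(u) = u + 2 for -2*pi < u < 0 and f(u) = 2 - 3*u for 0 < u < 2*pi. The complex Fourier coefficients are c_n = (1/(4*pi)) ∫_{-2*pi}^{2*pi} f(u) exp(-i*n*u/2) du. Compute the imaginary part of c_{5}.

2/5

Since f is real-valued, Im(c_{5}) = -(1/(4*pi)) ∫_{-2*pi}^{2*pi} f(u) sin(5*u/2) du = -b_{5}/2.
Split the integral at the breakpoints.
Integrating by parts (boundary term plus one more integral), an antiderivative of (u + 2) sin(5*u/2) is -2*u*cos(5*u/2)/5 + 4*sin(5*u/2)/25 - 4*cos(5*u/2)/5; evaluating from -2*pi to 0: ∫_{-2*pi}^{0} (u + 2) sin(5*u/2) du = (-4/5) - (4/5 - 4*pi/5) = -8/5 + 4*pi/5.
Integrating by parts (boundary term plus one more integral), an antiderivative of (2 - 3*u) sin(5*u/2) is 6*u*cos(5*u/2)/5 - 12*sin(5*u/2)/25 - 4*cos(5*u/2)/5; evaluating from 0 to 2*pi: ∫_{0}^{2*pi} (2 - 3*u) sin(5*u/2) du = (4/5 - 12*pi/5) - (-4/5) = 8/5 - 12*pi/5.
So ∫_{-2*pi}^{2*pi} f(u) sin(5*u/2) du = -8*pi/5.
Hence Im(c_{5}) = (-1/(4*pi))·(-8*pi/5) = 2/5.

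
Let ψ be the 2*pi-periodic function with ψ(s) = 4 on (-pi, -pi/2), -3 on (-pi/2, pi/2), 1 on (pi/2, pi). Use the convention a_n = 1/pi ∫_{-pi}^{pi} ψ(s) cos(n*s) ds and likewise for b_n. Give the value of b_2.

b_2 = 1/pi ∫_{-pi}^{pi} ψ(s) sin(2*s) ds.
Split the integral at the breakpoints.
Directly, an antiderivative of (4) sin(2*s) is -2*cos(2*s); evaluating from -pi to -pi/2: ∫_{-pi}^{-pi/2} (4) sin(2*s) ds = (2) - (-2) = 4.
Directly, an antiderivative of (-3) sin(2*s) is 3*cos(2*s)/2; evaluating from -pi/2 to pi/2: ∫_{-pi/2}^{pi/2} (-3) sin(2*s) ds = (-3/2) - (-3/2) = 0.
Directly, an antiderivative of (1) sin(2*s) is -cos(2*s)/2; evaluating from pi/2 to pi: ∫_{pi/2}^{pi} (1) sin(2*s) ds = (-1/2) - (1/2) = -1.
Summing the pieces and multiplying by (1/pi) gives b_2 = 3/pi.

3/pi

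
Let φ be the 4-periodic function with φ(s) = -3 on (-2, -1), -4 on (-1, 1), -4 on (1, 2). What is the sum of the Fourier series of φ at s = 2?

At s = 2 the one-sided limits are φ(2^-) = -4 and φ(2^+) = -3.
By Dirichlet's theorem the series converges to their average, [(-4) + (-3)]/2 = -7/2.

-7/2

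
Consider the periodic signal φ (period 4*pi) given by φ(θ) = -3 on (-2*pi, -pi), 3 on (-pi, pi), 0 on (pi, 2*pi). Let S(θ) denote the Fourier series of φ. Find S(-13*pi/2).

0

θ = -13*pi/2 differs from θ = 3*pi/2 by -2 full period(s), and the series is 4*pi-periodic.
φ is continuous at θ = 3*pi/2 with value 0, so the series converges to 0 there.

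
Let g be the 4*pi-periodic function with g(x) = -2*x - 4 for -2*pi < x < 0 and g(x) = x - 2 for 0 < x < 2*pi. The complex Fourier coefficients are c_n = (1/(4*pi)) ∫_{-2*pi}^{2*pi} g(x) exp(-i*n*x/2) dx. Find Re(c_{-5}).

Since g is real-valued, Re(c_{-5}) = (1/(4*pi)) ∫_{-2*pi}^{2*pi} g(x) cos(-5*x/2) dx = a_{5}/2.
Split the integral at the breakpoints.
Integrating by parts (boundary term plus one more integral), an antiderivative of (-2*x - 4) cos(-5*x/2) is -4*x*sin(5*x/2)/5 - 8*sin(5*x/2)/5 - 8*cos(5*x/2)/25; evaluating from -2*pi to 0: ∫_{-2*pi}^{0} (-2*x - 4) cos(-5*x/2) dx = (-8/25) - (8/25) = -16/25.
Integrating by parts (boundary term plus one more integral), an antiderivative of (x - 2) cos(-5*x/2) is 2*x*sin(5*x/2)/5 - 4*sin(5*x/2)/5 + 4*cos(5*x/2)/25; evaluating from 0 to 2*pi: ∫_{0}^{2*pi} (x - 2) cos(-5*x/2) dx = (-4/25) - (4/25) = -8/25.
So ∫_{-2*pi}^{2*pi} g(x) cos(-5*x/2) dx = -24/25.
Hence Re(c_{-5}) = (1/(4*pi))·(-24/25) = -6/(25*pi).

-6/(25*pi)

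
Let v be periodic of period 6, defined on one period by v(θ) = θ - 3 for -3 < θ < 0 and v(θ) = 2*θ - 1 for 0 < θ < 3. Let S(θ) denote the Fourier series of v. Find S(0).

At θ = 0 the one-sided limits are v(0^-) = -3 and v(0^+) = -1.
By Dirichlet's theorem the series converges to their average, [(-3) + (-1)]/2 = -2.

-2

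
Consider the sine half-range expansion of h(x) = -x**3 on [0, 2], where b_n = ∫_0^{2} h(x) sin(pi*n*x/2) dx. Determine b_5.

16*(6 - 25*pi**2)/(125*pi**3)

b_5 = ∫_0^{2} (-x**3) sin(5*pi*x/2) dx.
Integrating by parts three times (tabular method), an antiderivative of (-x**3) sin(5*pi*x/2) is 2*x**3*cos(5*pi*x/2)/(5*pi) - 12*x**2*sin(5*pi*x/2)/(25*pi**2) - 48*x*cos(5*pi*x/2)/(125*pi**3) + 96*sin(5*pi*x/2)/(625*pi**4); evaluating from 0 to 2: ∫_{0}^{2} (-x**3) sin(5*pi*x/2) dx = (16*(6 - 25*pi**2)/(125*pi**3)) - (0) = 16*(6 - 25*pi**2)/(125*pi**3).
Hence b_5 = 16*(6 - 25*pi**2)/(125*pi**3).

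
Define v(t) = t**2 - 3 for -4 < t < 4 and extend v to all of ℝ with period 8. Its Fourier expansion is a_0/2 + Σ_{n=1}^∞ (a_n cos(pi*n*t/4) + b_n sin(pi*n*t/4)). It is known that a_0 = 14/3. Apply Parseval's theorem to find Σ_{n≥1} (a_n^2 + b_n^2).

2048/45

Parseval: a_0^2/2 + Σ_{n≥1} (a_n^2+b_n^2) = 1/4 ∫_{-4}^{4} v(t)^2 dt = 282/5.
Subtract a_0^2/2 = 98/9: Σ (a_n^2+b_n^2) = 2048/45.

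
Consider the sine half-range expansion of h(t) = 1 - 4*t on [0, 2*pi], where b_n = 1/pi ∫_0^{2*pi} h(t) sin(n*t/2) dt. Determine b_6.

b_6 = 1/pi ∫_0^{2*pi} (1 - 4*t) sin(3*t) dt.
Integrating by parts (boundary term plus one more integral), an antiderivative of (1 - 4*t) sin(3*t) is 4*t*cos(3*t)/3 - 4*sin(3*t)/9 - cos(3*t)/3; evaluating from 0 to 2*pi: ∫_{0}^{2*pi} (1 - 4*t) sin(3*t) dt = (-1/3 + 8*pi/3) - (-1/3) = 8*pi/3.
Hence b_6 = (1/pi)·(8*pi/3) = 8/3.

8/3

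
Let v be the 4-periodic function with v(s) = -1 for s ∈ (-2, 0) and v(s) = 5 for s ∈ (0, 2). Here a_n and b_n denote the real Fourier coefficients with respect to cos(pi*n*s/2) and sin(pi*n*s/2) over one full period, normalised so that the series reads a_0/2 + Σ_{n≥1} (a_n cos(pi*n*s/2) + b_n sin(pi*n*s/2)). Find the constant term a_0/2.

2

a_0 = 1/2 ∫_{-2}^{2} v(s) ds = 1/2 · (8) = 4.
So the constant term a_0/2 = 2.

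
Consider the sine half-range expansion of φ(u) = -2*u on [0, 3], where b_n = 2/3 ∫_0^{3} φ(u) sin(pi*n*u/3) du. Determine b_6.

b_6 = 2/3 ∫_0^{3} (-2*u) sin(2*pi*u) du.
Integrating by parts (boundary term plus one more integral), an antiderivative of (-2*u) sin(2*pi*u) is u*cos(2*pi*u)/pi - sin(2*pi*u)/(2*pi**2); evaluating from 0 to 3: ∫_{0}^{3} (-2*u) sin(2*pi*u) du = (3/pi) - (0) = 3/pi.
Hence b_6 = (2/3)·(3/pi) = 2/pi.

2/pi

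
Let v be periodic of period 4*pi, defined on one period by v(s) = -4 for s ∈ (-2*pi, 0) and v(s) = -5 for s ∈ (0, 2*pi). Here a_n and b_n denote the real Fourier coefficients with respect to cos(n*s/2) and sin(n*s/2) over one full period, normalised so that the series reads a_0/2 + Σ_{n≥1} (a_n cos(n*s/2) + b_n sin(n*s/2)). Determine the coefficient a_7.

0

a_7 = (1/(2*pi)) ∫_{-2*pi}^{2*pi} v(s) cos(7*s/2) ds.
Split the integral at the breakpoints.
Directly, an antiderivative of (-4) cos(7*s/2) is -8*sin(7*s/2)/7; evaluating from -2*pi to 0: ∫_{-2*pi}^{0} (-4) cos(7*s/2) ds = (0) - (0) = 0.
Directly, an antiderivative of (-5) cos(7*s/2) is -10*sin(7*s/2)/7; evaluating from 0 to 2*pi: ∫_{0}^{2*pi} (-5) cos(7*s/2) ds = (0) - (0) = 0.
Summing the pieces and multiplying by (1/(2*pi)) gives a_7 = 0.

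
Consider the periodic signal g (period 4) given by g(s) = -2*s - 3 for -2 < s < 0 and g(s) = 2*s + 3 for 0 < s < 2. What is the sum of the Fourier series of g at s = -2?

At s = -2 the one-sided limits are g(-2^-) = 7 and g(-2^+) = 1.
By Dirichlet's theorem the series converges to their average, [(7) + (1)]/2 = 4.

4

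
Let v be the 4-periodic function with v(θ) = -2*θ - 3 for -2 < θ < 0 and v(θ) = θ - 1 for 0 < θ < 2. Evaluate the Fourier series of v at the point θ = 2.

1

θ = 2 differs from θ = -2 by 1 full period(s), and the series is 4-periodic.
v is continuous at θ = -2 with value 1, so the series converges to 1 there.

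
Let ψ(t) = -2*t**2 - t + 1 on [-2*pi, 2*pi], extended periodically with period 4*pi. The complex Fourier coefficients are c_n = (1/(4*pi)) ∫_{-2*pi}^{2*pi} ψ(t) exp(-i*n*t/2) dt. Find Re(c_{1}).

16

Since ψ is real-valued, Re(c_{1}) = (1/(4*pi)) ∫_{-2*pi}^{2*pi} ψ(t) cos(t/2) dt = a_{1}/2.
Integrating by parts twice (tabular method), an antiderivative of (-2*t**2 - t + 1) cos(t/2) is -4*t**2*sin(t/2) - 2*t*sin(t/2) - 16*t*cos(t/2) + 34*sin(t/2) - 4*cos(t/2); evaluating from -2*pi to 2*pi: ∫_{-2*pi}^{2*pi} (-2*t**2 - t + 1) cos(t/2) dt = (4 + 32*pi) - (4 - 32*pi) = 64*pi.
Hence Re(c_{1}) = (1/(4*pi))·(64*pi) = 16.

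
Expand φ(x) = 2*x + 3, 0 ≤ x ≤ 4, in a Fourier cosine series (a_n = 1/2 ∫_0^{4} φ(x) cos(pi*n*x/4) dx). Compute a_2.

0

a_2 = 1/2 ∫_0^{4} (2*x + 3) cos(pi*x/2) dx.
Integrating by parts (boundary term plus one more integral), an antiderivative of (2*x + 3) cos(pi*x/2) is 4*x*sin(pi*x/2)/pi + 6*sin(pi*x/2)/pi + 8*cos(pi*x/2)/pi**2; evaluating from 0 to 4: ∫_{0}^{4} (2*x + 3) cos(pi*x/2) dx = (8/pi**2) - (8/pi**2) = 0.
Hence a_2 = (1/2)·(0) = 0.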